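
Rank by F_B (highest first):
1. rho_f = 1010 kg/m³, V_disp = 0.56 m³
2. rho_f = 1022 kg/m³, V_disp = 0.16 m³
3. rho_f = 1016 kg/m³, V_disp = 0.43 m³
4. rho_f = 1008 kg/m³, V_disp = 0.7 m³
Case 1: F_B = 5549 N
Case 2: F_B = 1604 N
Case 3: F_B = 4286 N
Case 4: F_B = 6922 N
Ranking (highest first): 4, 1, 3, 2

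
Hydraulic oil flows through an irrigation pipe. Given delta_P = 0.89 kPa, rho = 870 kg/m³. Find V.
Formula: V = \sqrt{\frac{2 \Delta P}{\rho}}
V = √(2·(0.89·1000)/870) = 1.43 m/s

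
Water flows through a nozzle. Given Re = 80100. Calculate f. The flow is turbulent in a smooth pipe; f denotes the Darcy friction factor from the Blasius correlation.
Formula: f = \frac{0.316}{Re^{0.25}}
f = 0.316/80100^0.25 = 0.01878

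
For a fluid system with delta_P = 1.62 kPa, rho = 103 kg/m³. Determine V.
Formula: V = \sqrt{\frac{2 \Delta P}{\rho}}
V = √(2·(1.62·1000)/103) = 5.609 m/s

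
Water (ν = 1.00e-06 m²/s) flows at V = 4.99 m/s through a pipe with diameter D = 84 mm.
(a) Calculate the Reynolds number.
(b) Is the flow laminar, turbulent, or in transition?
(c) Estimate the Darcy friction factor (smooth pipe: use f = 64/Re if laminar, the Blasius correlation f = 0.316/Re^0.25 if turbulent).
(a) Re = V·D/ν = 4.99·0.084/1.00e-06 = 419160
(b) Flow regime: turbulent (Re > 4000)
(c) Friction factor: f = 0.316/Re^0.25 = 0.316/419160^0.25 = 0.01242 (Blasius is strictly valid for Re ≲ 1e5; used here as the smooth-pipe estimate the problem specifies)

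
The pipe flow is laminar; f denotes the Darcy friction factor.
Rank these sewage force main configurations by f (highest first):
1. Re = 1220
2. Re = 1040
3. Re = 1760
Case 1: f = 0.05246
Case 2: f = 0.06154
Case 3: f = 0.03636
Ranking (highest first): 2, 1, 3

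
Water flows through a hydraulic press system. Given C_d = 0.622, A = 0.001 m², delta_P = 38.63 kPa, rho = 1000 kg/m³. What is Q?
Formula: Q = C_d A \sqrt{\frac{2 \Delta P}{\rho}}
Q = 0.622·0.001·√(2·(38.63·1000)/1000)·1000 = 5.467 L/s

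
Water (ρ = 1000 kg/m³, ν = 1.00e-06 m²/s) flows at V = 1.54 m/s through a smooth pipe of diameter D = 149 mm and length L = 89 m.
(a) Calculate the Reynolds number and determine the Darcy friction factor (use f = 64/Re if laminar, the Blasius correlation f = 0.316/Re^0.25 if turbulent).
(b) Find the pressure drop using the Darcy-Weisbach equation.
(a) Re = V·D/ν = 1.54·0.149/1.00e-06 = 229460 → turbulent (Re > 4000); f = 0.316/Re^0.25 = 0.316/229460^0.25 = 0.014438 (Blasius is strictly valid for Re ≲ 1e5; used here as the smooth-pipe estimate the problem specifies)
(b) Darcy-Weisbach: ΔP = f·(L/D)·½ρV²/1000 = 0.014438·(89/0.149)·½·1000·1.54²/1000 = 10.23 kPa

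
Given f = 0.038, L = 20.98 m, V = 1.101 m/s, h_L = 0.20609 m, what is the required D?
Formula: h_L = f \frac{L}{D} \frac{V^2}{2g}
Substituting knowns: 0.20609 = 0.038·(20.98/D)·1.101²/(2·9.81)
Solving for D: D = 0.038·20.98·1.101²/(2·9.81·0.20609) = 0.239 m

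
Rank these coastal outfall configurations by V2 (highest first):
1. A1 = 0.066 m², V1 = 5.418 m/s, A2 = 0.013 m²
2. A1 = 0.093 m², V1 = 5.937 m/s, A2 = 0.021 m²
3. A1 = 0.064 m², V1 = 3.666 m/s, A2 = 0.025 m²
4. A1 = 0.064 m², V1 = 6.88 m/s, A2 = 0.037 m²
Case 1: V2 = 27.51 m/s
Case 2: V2 = 26.29 m/s
Case 3: V2 = 9.385 m/s
Case 4: V2 = 11.9 m/s
Ranking (highest first): 1, 2, 4, 3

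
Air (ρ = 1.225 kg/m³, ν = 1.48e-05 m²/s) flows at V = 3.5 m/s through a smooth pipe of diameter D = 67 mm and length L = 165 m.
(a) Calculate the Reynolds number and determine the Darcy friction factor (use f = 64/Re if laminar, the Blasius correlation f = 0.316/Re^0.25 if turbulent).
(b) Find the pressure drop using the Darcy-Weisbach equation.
(a) Re = V·D/ν = 3.5·0.067/1.48e-05 = 15845 → turbulent (Re > 4000); f = 0.316/Re^0.25 = 0.316/15845^0.25 = 0.028165
(b) Darcy-Weisbach: ΔP = f·(L/D)·½ρV²/1000 = 0.028165·(165/0.067)·½·1.225·3.5²/1000 = 0.5204 kPa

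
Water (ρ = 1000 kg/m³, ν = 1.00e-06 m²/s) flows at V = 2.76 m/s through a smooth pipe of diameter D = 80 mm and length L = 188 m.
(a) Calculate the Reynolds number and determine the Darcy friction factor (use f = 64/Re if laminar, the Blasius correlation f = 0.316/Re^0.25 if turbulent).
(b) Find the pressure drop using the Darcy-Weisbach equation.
(a) Re = V·D/ν = 2.76·0.08/1.00e-06 = 220800 → turbulent (Re > 4000); f = 0.316/Re^0.25 = 0.316/220800^0.25 = 0.014578 (Blasius is strictly valid for Re ≲ 1e5; used here as the smooth-pipe estimate the problem specifies)
(b) Darcy-Weisbach: ΔP = f·(L/D)·½ρV²/1000 = 0.014578·(188/0.080)·½·1000·2.76²/1000 = 130.5 kPa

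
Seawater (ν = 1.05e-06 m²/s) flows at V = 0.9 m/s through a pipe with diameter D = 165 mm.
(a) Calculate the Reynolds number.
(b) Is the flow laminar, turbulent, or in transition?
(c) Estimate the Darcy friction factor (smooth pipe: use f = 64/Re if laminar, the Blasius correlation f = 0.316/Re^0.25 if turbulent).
(a) Re = V·D/ν = 0.9·0.165/1.05e-06 = 141430
(b) Flow regime: turbulent (Re > 4000)
(c) Friction factor: f = 0.316/Re^0.25 = 0.316/141430^0.25 = 0.01629 (Blasius is strictly valid for Re ≲ 1e5; used here as the smooth-pipe estimate the problem specifies)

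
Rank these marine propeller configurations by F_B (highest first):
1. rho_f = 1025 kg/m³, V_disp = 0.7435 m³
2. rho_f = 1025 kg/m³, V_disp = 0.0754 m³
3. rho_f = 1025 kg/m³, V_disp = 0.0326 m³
Case 1: F_B = 7476 N
Case 2: F_B = 758.2 N
Case 3: F_B = 327.8 N
Ranking (highest first): 1, 2, 3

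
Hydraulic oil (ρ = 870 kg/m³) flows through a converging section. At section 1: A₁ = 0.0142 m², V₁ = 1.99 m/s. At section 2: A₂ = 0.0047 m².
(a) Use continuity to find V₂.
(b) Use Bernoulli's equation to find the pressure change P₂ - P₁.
(a) Continuity: A₁V₁=A₂V₂ -> V₂=A₁V₁/A₂=0.0142*1.99/0.0047=6.01 m/s
(b) Bernoulli: P₂-P₁=0.5*rho*(V₁^2-V₂^2)/1000=0.5*870*(1.99^2-6.01^2)/1000=-13.99 kPa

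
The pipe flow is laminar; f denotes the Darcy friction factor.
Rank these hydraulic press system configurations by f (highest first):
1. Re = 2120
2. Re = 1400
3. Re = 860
Case 1: f = 0.03019
Case 2: f = 0.04571
Case 3: f = 0.07442
Ranking (highest first): 3, 2, 1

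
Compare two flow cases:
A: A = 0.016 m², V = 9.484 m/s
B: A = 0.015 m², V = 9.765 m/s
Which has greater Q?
Q(A) = 151.7 L/s, Q(B) = 146.5 L/s. Answer: A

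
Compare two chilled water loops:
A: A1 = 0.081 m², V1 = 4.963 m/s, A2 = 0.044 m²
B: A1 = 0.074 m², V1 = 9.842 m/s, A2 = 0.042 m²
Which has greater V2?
V2(A) = 9.136 m/s, V2(B) = 17.34 m/s. Answer: B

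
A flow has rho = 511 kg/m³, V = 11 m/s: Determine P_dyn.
Formula: P_{dyn} = \frac{1}{2} \rho V^2
P_dyn = 0.5·511·11²/1000 = 30.92 kPa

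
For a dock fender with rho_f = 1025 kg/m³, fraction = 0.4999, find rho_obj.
Formula: f_{sub} = \frac{\rho_{obj}}{\rho_f}
Substituting knowns: 0.4999 = rho_obj/1025
Solving for rho_obj: rho_obj = 0.4999·1025 = 512.4 kg/m³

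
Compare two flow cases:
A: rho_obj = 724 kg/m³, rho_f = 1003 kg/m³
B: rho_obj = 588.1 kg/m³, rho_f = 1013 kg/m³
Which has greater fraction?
fraction(A) = 0.7218, fraction(B) = 0.5806. Answer: A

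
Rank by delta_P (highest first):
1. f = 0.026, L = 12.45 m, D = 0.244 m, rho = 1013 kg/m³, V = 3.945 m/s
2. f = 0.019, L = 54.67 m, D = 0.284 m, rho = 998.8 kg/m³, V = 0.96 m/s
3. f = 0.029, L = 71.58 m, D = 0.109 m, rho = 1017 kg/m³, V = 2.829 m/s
Case 1: delta_P = 10.46 kPa
Case 2: delta_P = 1.683 kPa
Case 3: delta_P = 77.5 kPa
Ranking (highest first): 3, 1, 2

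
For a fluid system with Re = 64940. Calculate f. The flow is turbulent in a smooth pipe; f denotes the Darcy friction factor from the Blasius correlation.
Formula: f = \frac{0.316}{Re^{0.25}}
f = 0.316/64940^0.25 = 0.0198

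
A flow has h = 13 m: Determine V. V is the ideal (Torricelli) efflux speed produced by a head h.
Formula: V = \sqrt{2 g h}
V = √(2·9.81·13) = 15.97 m/s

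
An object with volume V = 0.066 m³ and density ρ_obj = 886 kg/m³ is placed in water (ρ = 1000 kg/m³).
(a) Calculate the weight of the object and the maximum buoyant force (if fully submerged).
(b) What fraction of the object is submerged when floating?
(a) W=rho_obj*g*V=886*9.81*0.066=573.6 N; F_B(max)=rho*g*V=1000*9.81*0.066=647.5 N
(b) Floating fraction=rho_obj/rho=886/1000=0.886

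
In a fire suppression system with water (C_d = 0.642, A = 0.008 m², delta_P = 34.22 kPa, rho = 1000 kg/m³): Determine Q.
Formula: Q = C_d A \sqrt{\frac{2 \Delta P}{\rho}}
Q = 0.642·0.008·√(2·(34.22·1000)/1000)·1000 = 42.49 L/s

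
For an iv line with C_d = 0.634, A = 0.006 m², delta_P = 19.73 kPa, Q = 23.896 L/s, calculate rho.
Formula: Q = C_d A \sqrt{\frac{2 \Delta P}{\rho}}
Substituting knowns: 23.896 = 0.634·0.006·√(2·(19.73·1000)/rho)·1000
Solving for rho: rho = 2·(19.73·1000)/((23.896/1000)/(0.634·0.006))² = 1000 kg/m³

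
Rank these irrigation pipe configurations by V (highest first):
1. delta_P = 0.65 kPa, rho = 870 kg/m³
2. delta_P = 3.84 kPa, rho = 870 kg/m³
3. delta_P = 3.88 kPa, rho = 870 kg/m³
Case 1: V = 1.222 m/s
Case 2: V = 2.971 m/s
Case 3: V = 2.987 m/s
Ranking (highest first): 3, 2, 1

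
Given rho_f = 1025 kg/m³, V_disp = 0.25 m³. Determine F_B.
Formula: F_B = \rho_f g V_{disp}
F_B = 1025·9.81·0.25 = 2514 N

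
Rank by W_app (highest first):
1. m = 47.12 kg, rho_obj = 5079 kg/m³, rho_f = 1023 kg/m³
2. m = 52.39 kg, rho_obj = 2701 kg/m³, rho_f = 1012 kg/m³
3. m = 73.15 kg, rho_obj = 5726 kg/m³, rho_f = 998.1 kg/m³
Case 1: W_app = 369.1 N
Case 2: W_app = 321.4 N
Case 3: W_app = 592.5 N
Ranking (highest first): 3, 1, 2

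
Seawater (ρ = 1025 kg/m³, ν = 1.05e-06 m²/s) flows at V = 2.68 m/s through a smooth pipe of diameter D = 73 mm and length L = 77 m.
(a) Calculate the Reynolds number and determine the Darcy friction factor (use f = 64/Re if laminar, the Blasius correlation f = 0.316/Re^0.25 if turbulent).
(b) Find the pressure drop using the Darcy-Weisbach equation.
(a) Re = V·D/ν = 2.68·0.073/1.05e-06 = 186320 → turbulent (Re > 4000); f = 0.316/Re^0.25 = 0.316/186320^0.25 = 0.01521 (Blasius is strictly valid for Re ≲ 1e5; used here as the smooth-pipe estimate the problem specifies)
(b) Darcy-Weisbach: ΔP = f·(L/D)·½ρV²/1000 = 0.01521·(77/0.073)·½·1025·2.68²/1000 = 59.06 kPa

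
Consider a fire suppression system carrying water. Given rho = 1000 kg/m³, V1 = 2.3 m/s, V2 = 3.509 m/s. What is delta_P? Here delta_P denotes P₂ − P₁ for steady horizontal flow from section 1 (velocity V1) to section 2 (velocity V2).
Formula: \Delta P = \frac{1}{2} \rho (V_1^2 - V_2^2)
delta_P = 0.5·1000·(2.3² − 3.509²)/1000 = -3.512 kPa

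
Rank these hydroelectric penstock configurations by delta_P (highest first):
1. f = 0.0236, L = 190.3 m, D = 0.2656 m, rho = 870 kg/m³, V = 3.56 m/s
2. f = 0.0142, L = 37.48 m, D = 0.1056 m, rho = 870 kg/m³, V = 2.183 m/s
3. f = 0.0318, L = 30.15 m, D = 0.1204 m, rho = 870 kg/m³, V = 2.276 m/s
Case 1: delta_P = 93.22 kPa
Case 2: delta_P = 10.45 kPa
Case 3: delta_P = 17.94 kPa
Ranking (highest first): 1, 3, 2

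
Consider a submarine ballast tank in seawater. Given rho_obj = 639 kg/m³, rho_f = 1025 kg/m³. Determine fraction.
Formula: f_{sub} = \frac{\rho_{obj}}{\rho_f}
fraction = 639/1025 = 0.6234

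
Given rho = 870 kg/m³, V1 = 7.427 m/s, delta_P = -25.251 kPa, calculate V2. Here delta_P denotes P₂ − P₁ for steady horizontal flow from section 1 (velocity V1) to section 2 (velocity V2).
Formula: \Delta P = \frac{1}{2} \rho (V_1^2 - V_2^2)
Substituting knowns: -25.251 = 0.5·870·(7.427² − V2²)/1000
Solving for V2: V2 = √(7.427² − 2·(-25.251·1000)/870) = 10.64 m/s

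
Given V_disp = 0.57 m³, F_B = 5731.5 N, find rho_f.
Formula: F_B = \rho_f g V_{disp}
Substituting knowns: 5731.5 = rho_f·9.81·0.57
Solving for rho_f: rho_f = 5731.5/(9.81·0.57) = 1025 kg/m³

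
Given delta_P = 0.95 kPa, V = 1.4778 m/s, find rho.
Formula: V = \sqrt{\frac{2 \Delta P}{\rho}}
Substituting knowns: 1.4778 = √(2·(0.95·1000)/rho)
Solving for rho: rho = 2·(0.95·1000)/1.4778² = 870 kg/m³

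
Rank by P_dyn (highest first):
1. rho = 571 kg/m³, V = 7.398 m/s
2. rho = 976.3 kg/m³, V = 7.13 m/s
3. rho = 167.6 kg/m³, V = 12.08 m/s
Case 1: P_dyn = 15.63 kPa
Case 2: P_dyn = 24.82 kPa
Case 3: P_dyn = 12.23 kPa
Ranking (highest first): 2, 1, 3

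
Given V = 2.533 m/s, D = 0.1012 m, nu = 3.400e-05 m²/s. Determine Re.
Formula: Re = \frac{V D}{\nu}
Re = 2.533·0.1012/3.400e-05 = 7539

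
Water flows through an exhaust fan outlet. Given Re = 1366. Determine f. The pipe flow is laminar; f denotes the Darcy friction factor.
Formula: f = \frac{64}{Re}
f = 64/1366 = 0.04685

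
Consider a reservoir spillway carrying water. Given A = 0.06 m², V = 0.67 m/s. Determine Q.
Formula: Q = A V
Q = 0.06·0.67·1000 = 40.2 L/s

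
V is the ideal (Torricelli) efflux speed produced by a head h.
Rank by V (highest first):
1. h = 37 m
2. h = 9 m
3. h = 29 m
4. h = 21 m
Case 1: V = 26.94 m/s
Case 2: V = 13.29 m/s
Case 3: V = 23.85 m/s
Case 4: V = 20.3 m/s
Ranking (highest first): 1, 3, 4, 2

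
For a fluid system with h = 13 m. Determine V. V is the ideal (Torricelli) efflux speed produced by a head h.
Formula: V = \sqrt{2 g h}
V = √(2·9.81·13) = 15.97 m/s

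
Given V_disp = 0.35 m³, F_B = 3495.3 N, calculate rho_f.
Formula: F_B = \rho_f g V_{disp}
Substituting knowns: 3495.3 = rho_f·9.81·0.35
Solving for rho_f: rho_f = 3495.3/(9.81·0.35) = 1018 kg/m³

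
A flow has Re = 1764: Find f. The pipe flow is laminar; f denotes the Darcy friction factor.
Formula: f = \frac{64}{Re}
f = 64/1764 = 0.03628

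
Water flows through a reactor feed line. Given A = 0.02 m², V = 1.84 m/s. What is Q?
Formula: Q = A V
Q = 0.02·1.84·1000 = 36.8 L/s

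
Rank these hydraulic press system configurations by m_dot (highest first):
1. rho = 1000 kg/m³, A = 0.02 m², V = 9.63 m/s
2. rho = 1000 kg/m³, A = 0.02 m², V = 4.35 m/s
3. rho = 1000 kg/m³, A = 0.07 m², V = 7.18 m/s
Case 1: m_dot = 192.6 kg/s
Case 2: m_dot = 87 kg/s
Case 3: m_dot = 502.6 kg/s
Ranking (highest first): 3, 1, 2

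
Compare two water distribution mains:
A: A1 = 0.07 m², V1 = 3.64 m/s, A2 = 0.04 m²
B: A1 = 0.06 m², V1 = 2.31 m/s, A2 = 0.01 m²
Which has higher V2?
V2(A) = 6.37 m/s, V2(B) = 13.86 m/s. Answer: B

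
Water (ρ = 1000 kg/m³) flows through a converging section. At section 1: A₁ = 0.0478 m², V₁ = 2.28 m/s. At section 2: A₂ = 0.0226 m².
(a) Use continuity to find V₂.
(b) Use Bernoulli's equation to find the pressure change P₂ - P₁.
(a) Continuity: A₁V₁=A₂V₂ -> V₂=A₁V₁/A₂=0.0478*2.28/0.0226=4.82 m/s
(b) Bernoulli: P₂-P₁=0.5*rho*(V₁^2-V₂^2)/1000=0.5*1000*(2.28^2-4.82^2)/1000=-9.017 kPa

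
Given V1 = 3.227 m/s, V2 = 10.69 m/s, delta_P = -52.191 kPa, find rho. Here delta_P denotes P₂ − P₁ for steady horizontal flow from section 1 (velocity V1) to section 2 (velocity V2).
Formula: \Delta P = \frac{1}{2} \rho (V_1^2 - V_2^2)
Substituting knowns: -52.191 = 0.5·rho·(3.227² − 10.69²)/1000
Solving for rho: rho = 2·(-52.191·1000)/(3.227² − 10.69²) = 1005 kg/m³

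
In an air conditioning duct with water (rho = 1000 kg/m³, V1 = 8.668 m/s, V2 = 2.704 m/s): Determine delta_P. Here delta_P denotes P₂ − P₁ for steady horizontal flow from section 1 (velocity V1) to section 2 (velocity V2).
Formula: \Delta P = \frac{1}{2} \rho (V_1^2 - V_2^2)
delta_P = 0.5·1000·(8.668² − 2.704²)/1000 = 33.91 kPa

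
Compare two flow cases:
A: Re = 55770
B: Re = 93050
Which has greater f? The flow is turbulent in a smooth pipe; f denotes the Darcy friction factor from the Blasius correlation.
f(A) = 0.02056, f(B) = 0.01809. Answer: A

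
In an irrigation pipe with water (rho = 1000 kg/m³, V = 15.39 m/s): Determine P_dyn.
Formula: P_{dyn} = \frac{1}{2} \rho V^2
P_dyn = 0.5·1000·15.39²/1000 = 118.4 kPa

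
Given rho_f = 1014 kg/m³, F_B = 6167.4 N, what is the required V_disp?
Formula: F_B = \rho_f g V_{disp}
Substituting knowns: 6167.4 = 1014·9.81·V_disp
Solving for V_disp: V_disp = 6167.4/(1014·9.81) = 0.62 m³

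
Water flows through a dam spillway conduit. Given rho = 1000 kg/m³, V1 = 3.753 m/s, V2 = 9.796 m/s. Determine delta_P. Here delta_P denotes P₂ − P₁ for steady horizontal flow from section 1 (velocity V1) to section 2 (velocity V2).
Formula: \Delta P = \frac{1}{2} \rho (V_1^2 - V_2^2)
delta_P = 0.5·1000·(3.753² − 9.796²)/1000 = -40.94 kPa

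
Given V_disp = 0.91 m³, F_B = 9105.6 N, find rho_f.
Formula: F_B = \rho_f g V_{disp}
Substituting knowns: 9105.6 = rho_f·9.81·0.91
Solving for rho_f: rho_f = 9105.6/(9.81·0.91) = 1020 kg/m³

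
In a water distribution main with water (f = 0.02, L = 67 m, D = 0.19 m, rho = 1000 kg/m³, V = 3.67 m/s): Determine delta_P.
Formula: \Delta P = f \frac{L}{D} \frac{\rho V^2}{2}
delta_P = 0.02·(67/0.19)·0.5·1000·3.67²/1000 = 47.5 kPa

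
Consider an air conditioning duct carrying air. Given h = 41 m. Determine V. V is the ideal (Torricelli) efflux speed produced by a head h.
Formula: V = \sqrt{2 g h}
V = √(2·9.81·41) = 28.36 m/s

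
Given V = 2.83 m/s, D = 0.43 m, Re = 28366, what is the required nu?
Formula: Re = \frac{V D}{\nu}
Substituting knowns: 28366 = 2.83·0.43/nu
Solving for nu: nu = 2.83·0.43/28366 = 4.290e-05 m²/s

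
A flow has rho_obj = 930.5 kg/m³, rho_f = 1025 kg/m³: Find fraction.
Formula: f_{sub} = \frac{\rho_{obj}}{\rho_f}
fraction = 930.5/1025 = 0.9078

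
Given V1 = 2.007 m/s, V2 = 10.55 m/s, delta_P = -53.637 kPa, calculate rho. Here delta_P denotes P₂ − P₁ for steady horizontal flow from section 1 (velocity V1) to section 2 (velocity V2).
Formula: \Delta P = \frac{1}{2} \rho (V_1^2 - V_2^2)
Substituting knowns: -53.637 = 0.5·rho·(2.007² − 10.55²)/1000
Solving for rho: rho = 2·(-53.637·1000)/(2.007² − 10.55²) = 1000 kg/m³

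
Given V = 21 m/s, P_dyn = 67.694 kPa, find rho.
Formula: P_{dyn} = \frac{1}{2} \rho V^2
Substituting knowns: 67.694 = 0.5·rho·21²/1000
Solving for rho: rho = 2·(67.694·1000)/21² = 307 kg/m³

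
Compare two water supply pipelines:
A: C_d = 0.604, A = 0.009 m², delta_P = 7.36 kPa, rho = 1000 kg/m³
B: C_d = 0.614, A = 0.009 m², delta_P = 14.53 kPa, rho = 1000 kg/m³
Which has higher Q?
Q(A) = 20.86 L/s, Q(B) = 29.79 L/s. Answer: B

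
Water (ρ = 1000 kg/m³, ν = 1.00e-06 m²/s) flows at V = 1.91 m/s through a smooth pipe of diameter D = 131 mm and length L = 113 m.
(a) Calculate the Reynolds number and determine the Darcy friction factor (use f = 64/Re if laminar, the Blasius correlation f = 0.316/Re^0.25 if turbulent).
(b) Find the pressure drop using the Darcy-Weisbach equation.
(a) Re = V·D/ν = 1.91·0.131/1.00e-06 = 250210 → turbulent (Re > 4000); f = 0.316/Re^0.25 = 0.316/250210^0.25 = 0.014129 (Blasius is strictly valid for Re ≲ 1e5; used here as the smooth-pipe estimate the problem specifies)
(b) Darcy-Weisbach: ΔP = f·(L/D)·½ρV²/1000 = 0.014129·(113/0.131)·½·1000·1.91²/1000 = 22.23 kPa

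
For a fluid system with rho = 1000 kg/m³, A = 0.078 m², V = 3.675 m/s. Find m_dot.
Formula: \dot{m} = \rho A V
m_dot = 1000·0.078·3.675 = 286.6 kg/s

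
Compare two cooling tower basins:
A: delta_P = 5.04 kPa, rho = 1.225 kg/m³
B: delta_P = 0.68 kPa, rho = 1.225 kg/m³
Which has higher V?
V(A) = 90.71 m/s, V(B) = 33.32 m/s. Answer: A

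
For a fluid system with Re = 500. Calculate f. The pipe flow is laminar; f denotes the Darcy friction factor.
Formula: f = \frac{64}{Re}
f = 64/500 = 0.128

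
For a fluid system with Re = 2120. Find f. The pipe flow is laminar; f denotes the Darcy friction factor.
Formula: f = \frac{64}{Re}
f = 64/2120 = 0.03019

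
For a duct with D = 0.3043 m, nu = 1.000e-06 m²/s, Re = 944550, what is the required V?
Formula: Re = \frac{V D}{\nu}
Substituting knowns: 944550 = V·0.3043/1.000e-06
Solving for V: V = 944550·1.000e-06/0.3043 = 3.104 m/s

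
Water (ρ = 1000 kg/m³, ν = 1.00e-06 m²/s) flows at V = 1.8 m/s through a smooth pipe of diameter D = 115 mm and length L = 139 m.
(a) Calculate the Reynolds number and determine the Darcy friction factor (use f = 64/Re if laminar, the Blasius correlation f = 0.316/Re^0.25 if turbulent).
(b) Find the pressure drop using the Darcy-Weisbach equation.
(a) Re = V·D/ν = 1.8·0.115/1.00e-06 = 207000 → turbulent (Re > 4000); f = 0.316/Re^0.25 = 0.316/207000^0.25 = 0.014815 (Blasius is strictly valid for Re ≲ 1e5; used here as the smooth-pipe estimate the problem specifies)
(b) Darcy-Weisbach: ΔP = f·(L/D)·½ρV²/1000 = 0.014815·(139/0.115)·½·1000·1.8²/1000 = 29.01 kPa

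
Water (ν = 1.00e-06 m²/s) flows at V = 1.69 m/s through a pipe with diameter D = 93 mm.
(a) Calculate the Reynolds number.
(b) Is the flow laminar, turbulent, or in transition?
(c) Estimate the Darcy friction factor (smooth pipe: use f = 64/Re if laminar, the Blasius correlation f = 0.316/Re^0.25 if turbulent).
(a) Re = V·D/ν = 1.69·0.093/1.00e-06 = 157170
(b) Flow regime: turbulent (Re > 4000)
(c) Friction factor: f = 0.316/Re^0.25 = 0.316/157170^0.25 = 0.01587 (Blasius is strictly valid for Re ≲ 1e5; used here as the smooth-pipe estimate the problem specifies)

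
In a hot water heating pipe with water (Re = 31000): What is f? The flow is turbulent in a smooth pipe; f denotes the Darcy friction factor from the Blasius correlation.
Formula: f = \frac{0.316}{Re^{0.25}}
f = 0.316/31000^0.25 = 0.02381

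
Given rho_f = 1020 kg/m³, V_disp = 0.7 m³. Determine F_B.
Formula: F_B = \rho_f g V_{disp}
F_B = 1020·9.81·0.7 = 7004 N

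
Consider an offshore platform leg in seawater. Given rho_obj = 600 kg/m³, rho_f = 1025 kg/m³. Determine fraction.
Formula: f_{sub} = \frac{\rho_{obj}}{\rho_f}
fraction = 600/1025 = 0.5854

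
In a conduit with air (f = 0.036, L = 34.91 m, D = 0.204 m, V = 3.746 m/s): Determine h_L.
Formula: h_L = f \frac{L}{D} \frac{V^2}{2g}
h_L = 0.036·(34.91/0.204)·3.746²/(2·9.81) = 4.406 m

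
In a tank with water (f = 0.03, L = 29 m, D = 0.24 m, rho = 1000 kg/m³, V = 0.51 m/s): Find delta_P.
Formula: \Delta P = f \frac{L}{D} \frac{\rho V^2}{2}
delta_P = 0.03·(29/0.24)·0.5·1000·0.51²/1000 = 0.4714 kPa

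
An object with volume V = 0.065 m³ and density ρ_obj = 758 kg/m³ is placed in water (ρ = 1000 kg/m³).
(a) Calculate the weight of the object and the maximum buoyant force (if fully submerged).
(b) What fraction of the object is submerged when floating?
(a) W=rho_obj*g*V=758*9.81*0.065=483.3 N; F_B(max)=rho*g*V=1000*9.81*0.065=637.6 N
(b) Floating fraction=rho_obj/rho=758/1000=0.758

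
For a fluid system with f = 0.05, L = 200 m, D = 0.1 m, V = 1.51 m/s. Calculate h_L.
Formula: h_L = f \frac{L}{D} \frac{V^2}{2g}
h_L = 0.05·(200/0.1)·1.51²/(2·9.81) = 11.62 m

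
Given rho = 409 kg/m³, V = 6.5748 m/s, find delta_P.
Formula: V = \sqrt{\frac{2 \Delta P}{\rho}}
Substituting knowns: 6.5748 = √(2·(delta_P·1000)/409)
Solving for delta_P: delta_P = 6.5748²·409/2/1000 = 8.84 kPa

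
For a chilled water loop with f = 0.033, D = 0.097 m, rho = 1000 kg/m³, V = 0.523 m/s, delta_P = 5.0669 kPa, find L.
Formula: \Delta P = f \frac{L}{D} \frac{\rho V^2}{2}
Substituting knowns: 5.0669 = 0.033·(L/0.097)·0.5·1000·0.523²/1000
Solving for L: L = (5.0669·1000)·0.097/(0.033·0.5·1000·0.523²) = 108.9 m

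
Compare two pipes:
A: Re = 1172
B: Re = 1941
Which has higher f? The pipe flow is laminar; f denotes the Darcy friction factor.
f(A) = 0.05461, f(B) = 0.03297. Answer: A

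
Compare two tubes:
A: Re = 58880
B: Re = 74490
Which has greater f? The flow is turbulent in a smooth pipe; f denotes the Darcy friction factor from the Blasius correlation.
f(A) = 0.02029, f(B) = 0.01913. Answer: A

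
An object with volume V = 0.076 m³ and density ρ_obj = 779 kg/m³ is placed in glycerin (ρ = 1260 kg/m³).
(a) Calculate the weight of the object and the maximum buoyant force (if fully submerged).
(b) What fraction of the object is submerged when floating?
(a) W=rho_obj*g*V=779*9.81*0.076=580.8 N; F_B(max)=rho*g*V=1260*9.81*0.076=939.4 N
(b) Floating fraction=rho_obj/rho=779/1260=0.618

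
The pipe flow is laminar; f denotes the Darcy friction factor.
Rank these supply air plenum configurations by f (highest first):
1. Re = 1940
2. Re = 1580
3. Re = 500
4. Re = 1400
Case 1: f = 0.03299
Case 2: f = 0.04051
Case 3: f = 0.128
Case 4: f = 0.04571
Ranking (highest first): 3, 4, 2, 1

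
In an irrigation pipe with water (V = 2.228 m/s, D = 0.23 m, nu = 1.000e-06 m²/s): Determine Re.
Formula: Re = \frac{V D}{\nu}
Re = 2.228·0.23/1.000e-06 = 512440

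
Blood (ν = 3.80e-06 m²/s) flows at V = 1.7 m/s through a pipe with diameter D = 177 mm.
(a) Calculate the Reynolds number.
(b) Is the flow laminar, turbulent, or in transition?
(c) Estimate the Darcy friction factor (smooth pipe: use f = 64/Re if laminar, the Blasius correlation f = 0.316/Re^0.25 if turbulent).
(a) Re = V·D/ν = 1.7·0.177/3.80e-06 = 79184
(b) Flow regime: turbulent (Re > 4000)
(c) Friction factor: f = 0.316/Re^0.25 = 0.316/79184^0.25 = 0.01884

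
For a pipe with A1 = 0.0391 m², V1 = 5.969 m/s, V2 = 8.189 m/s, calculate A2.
Formula: V_2 = \frac{A_1 V_1}{A_2}
Substituting knowns: 8.189 = 0.0391·5.969/A2
Solving for A2: A2 = 0.0391·5.969/8.189 = 0.0285 m²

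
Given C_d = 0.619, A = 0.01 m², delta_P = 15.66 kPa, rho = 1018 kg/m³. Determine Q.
Formula: Q = C_d A \sqrt{\frac{2 \Delta P}{\rho}}
Q = 0.619·0.01·√(2·(15.66·1000)/1018)·1000 = 34.33 L/s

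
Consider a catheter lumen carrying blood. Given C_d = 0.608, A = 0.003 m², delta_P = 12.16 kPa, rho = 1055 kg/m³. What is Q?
Formula: Q = C_d A \sqrt{\frac{2 \Delta P}{\rho}}
Q = 0.608·0.003·√(2·(12.16·1000)/1055)·1000 = 8.758 L/s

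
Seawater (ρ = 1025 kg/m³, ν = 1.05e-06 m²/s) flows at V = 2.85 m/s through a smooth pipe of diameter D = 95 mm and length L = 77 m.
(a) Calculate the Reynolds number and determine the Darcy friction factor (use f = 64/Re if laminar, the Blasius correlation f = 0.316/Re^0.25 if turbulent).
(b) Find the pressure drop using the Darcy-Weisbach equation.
(a) Re = V·D/ν = 2.85·0.095/1.05e-06 = 257860 → turbulent (Re > 4000); f = 0.316/Re^0.25 = 0.316/257860^0.25 = 0.014023 (Blasius is strictly valid for Re ≲ 1e5; used here as the smooth-pipe estimate the problem specifies)
(b) Darcy-Weisbach: ΔP = f·(L/D)·½ρV²/1000 = 0.014023·(77/0.095)·½·1025·2.85²/1000 = 47.31 kPa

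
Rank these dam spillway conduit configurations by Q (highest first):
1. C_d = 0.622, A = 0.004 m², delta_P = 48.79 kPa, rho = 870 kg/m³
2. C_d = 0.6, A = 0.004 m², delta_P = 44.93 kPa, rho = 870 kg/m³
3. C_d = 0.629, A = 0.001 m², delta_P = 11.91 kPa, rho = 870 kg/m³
Case 1: Q = 26.35 L/s
Case 2: Q = 24.39 L/s
Case 3: Q = 3.291 L/s
Ranking (highest first): 1, 2, 3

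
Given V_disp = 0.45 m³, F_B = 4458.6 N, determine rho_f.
Formula: F_B = \rho_f g V_{disp}
Substituting knowns: 4458.6 = rho_f·9.81·0.45
Solving for rho_f: rho_f = 4458.6/(9.81·0.45) = 1010 kg/m³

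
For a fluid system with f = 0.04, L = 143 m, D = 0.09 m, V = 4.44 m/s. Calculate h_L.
Formula: h_L = f \frac{L}{D} \frac{V^2}{2g}
h_L = 0.04·(143/0.09)·4.44²/(2·9.81) = 63.86 m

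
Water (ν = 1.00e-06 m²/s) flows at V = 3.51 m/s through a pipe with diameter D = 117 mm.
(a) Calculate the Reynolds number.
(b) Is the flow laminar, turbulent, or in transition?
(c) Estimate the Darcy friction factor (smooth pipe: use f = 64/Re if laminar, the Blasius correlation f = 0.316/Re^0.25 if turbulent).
(a) Re = V·D/ν = 3.51·0.117/1.00e-06 = 410670
(b) Flow regime: turbulent (Re > 4000)
(c) Friction factor: f = 0.316/Re^0.25 = 0.316/410670^0.25 = 0.01248 (Blasius is strictly valid for Re ≲ 1e5; used here as the smooth-pipe estimate the problem specifies)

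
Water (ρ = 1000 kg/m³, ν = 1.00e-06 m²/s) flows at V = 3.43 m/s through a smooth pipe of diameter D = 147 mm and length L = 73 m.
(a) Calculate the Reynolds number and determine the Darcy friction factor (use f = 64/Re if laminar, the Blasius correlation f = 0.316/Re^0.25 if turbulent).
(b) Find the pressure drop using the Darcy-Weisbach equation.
(a) Re = V·D/ν = 3.43·0.147/1.00e-06 = 504210 → turbulent (Re > 4000); f = 0.316/Re^0.25 = 0.316/504210^0.25 = 0.011859 (Blasius is strictly valid for Re ≲ 1e5; used here as the smooth-pipe estimate the problem specifies)
(b) Darcy-Weisbach: ΔP = f·(L/D)·½ρV²/1000 = 0.011859·(73/0.147)·½·1000·3.43²/1000 = 34.64 kPa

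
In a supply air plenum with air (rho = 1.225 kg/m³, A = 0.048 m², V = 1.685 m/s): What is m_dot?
Formula: \dot{m} = \rho A V
m_dot = 1.225·0.048·1.685 = 0.09908 kg/s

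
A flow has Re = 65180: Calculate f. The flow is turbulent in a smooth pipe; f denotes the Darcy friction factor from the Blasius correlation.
Formula: f = \frac{0.316}{Re^{0.25}}
f = 0.316/65180^0.25 = 0.01978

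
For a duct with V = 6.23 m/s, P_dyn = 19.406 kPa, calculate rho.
Formula: P_{dyn} = \frac{1}{2} \rho V^2
Substituting knowns: 19.406 = 0.5·rho·6.23²/1000
Solving for rho: rho = 2·(19.406·1000)/6.23² = 1000 kg/m³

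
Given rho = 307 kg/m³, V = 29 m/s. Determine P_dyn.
Formula: P_{dyn} = \frac{1}{2} \rho V^2
P_dyn = 0.5·307·29²/1000 = 129.1 kPa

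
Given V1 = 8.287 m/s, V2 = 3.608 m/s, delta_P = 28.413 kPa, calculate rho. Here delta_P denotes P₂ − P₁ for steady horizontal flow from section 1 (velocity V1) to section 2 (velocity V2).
Formula: \Delta P = \frac{1}{2} \rho (V_1^2 - V_2^2)
Substituting knowns: 28.413 = 0.5·rho·(8.287² − 3.608²)/1000
Solving for rho: rho = 2·(28.413·1000)/(8.287² − 3.608²) = 1021 kg/m³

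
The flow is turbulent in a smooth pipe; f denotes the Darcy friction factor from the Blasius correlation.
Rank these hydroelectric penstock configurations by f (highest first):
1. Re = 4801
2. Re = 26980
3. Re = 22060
Case 1: f = 0.03796
Case 2: f = 0.02466
Case 3: f = 0.02593
Ranking (highest first): 1, 3, 2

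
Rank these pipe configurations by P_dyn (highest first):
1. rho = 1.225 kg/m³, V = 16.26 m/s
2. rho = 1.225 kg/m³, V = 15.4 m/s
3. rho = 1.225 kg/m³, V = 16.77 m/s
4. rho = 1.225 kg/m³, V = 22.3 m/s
Case 1: P_dyn = 0.1619 kPa
Case 2: P_dyn = 0.1453 kPa
Case 3: P_dyn = 0.1723 kPa
Case 4: P_dyn = 0.3046 kPa
Ranking (highest first): 4, 3, 1, 2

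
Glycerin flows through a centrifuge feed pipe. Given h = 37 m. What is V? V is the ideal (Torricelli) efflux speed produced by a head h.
Formula: V = \sqrt{2 g h}
V = √(2·9.81·37) = 26.94 m/s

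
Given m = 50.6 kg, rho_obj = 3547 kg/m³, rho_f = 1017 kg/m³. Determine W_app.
Formula: W_{app} = mg\left(1 - \frac{\rho_f}{\rho_{obj}}\right)
W_app = 50.6·9.81·(1 − 1017/3547) = 354.1 N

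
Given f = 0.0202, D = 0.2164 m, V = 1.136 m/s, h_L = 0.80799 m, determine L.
Formula: h_L = f \frac{L}{D} \frac{V^2}{2g}
Substituting knowns: 0.80799 = 0.0202·(L/0.2164)·1.136²/(2·9.81)
Solving for L: L = 0.80799·2·9.81·0.2164/(0.0202·1.136²) = 131.6 m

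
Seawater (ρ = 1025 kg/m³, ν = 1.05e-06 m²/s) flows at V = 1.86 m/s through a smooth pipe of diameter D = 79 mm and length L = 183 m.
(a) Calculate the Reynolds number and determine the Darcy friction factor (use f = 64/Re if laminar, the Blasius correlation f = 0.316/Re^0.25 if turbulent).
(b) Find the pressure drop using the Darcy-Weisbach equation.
(a) Re = V·D/ν = 1.86·0.079/1.05e-06 = 139940 → turbulent (Re > 4000); f = 0.316/Re^0.25 = 0.316/139940^0.25 = 0.016338 (Blasius is strictly valid for Re ≲ 1e5; used here as the smooth-pipe estimate the problem specifies)
(b) Darcy-Weisbach: ΔP = f·(L/D)·½ρV²/1000 = 0.016338·(183/0.079)·½·1025·1.86²/1000 = 67.1 kPa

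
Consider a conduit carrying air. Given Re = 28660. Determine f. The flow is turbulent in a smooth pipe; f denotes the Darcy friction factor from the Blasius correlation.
Formula: f = \frac{0.316}{Re^{0.25}}
f = 0.316/28660^0.25 = 0.02429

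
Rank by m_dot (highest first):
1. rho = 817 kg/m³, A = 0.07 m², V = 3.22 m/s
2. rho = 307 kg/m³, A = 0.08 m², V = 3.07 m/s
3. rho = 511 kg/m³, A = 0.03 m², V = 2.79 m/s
Case 1: m_dot = 184.2 kg/s
Case 2: m_dot = 75.4 kg/s
Case 3: m_dot = 42.77 kg/s
Ranking (highest first): 1, 2, 3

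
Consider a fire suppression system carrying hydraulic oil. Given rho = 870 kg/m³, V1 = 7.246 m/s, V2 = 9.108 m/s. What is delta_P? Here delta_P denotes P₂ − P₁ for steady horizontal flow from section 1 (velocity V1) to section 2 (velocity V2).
Formula: \Delta P = \frac{1}{2} \rho (V_1^2 - V_2^2)
delta_P = 0.5·870·(7.246² − 9.108²)/1000 = -13.25 kPa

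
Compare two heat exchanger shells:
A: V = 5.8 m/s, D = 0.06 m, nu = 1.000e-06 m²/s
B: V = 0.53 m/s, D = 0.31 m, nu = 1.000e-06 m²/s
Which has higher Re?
Re(A) = 348000, Re(B) = 164300. Answer: A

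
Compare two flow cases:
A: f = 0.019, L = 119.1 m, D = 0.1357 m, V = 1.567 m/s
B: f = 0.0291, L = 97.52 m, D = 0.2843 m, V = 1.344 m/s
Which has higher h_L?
h_L(A) = 2.087 m, h_L(B) = 0.919 m. Answer: A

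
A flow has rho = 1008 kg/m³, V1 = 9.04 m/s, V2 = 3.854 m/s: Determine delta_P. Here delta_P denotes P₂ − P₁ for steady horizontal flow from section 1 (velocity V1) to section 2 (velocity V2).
Formula: \Delta P = \frac{1}{2} \rho (V_1^2 - V_2^2)
delta_P = 0.5·1008·(9.04² − 3.854²)/1000 = 33.7 kPa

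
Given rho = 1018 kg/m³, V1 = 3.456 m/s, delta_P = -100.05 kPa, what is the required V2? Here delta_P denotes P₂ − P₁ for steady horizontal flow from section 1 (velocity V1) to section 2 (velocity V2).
Formula: \Delta P = \frac{1}{2} \rho (V_1^2 - V_2^2)
Substituting knowns: -100.05 = 0.5·1018·(3.456² − V2²)/1000
Solving for V2: V2 = √(3.456² − 2·(-100.05·1000)/1018) = 14.44 m/s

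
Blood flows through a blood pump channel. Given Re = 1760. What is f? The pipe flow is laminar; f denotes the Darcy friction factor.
Formula: f = \frac{64}{Re}
f = 64/1760 = 0.03636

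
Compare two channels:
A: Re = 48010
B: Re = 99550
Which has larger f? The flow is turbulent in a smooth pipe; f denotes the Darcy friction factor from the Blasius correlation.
f(A) = 0.02135, f(B) = 0.01779. Answer: A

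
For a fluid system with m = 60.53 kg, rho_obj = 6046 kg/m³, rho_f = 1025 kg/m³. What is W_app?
Formula: W_{app} = mg\left(1 - \frac{\rho_f}{\rho_{obj}}\right)
W_app = 60.53·9.81·(1 − 1025/6046) = 493.1 N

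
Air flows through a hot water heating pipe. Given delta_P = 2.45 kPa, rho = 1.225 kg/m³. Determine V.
Formula: V = \sqrt{\frac{2 \Delta P}{\rho}}
V = √(2·(2.45·1000)/1.225) = 63.25 m/s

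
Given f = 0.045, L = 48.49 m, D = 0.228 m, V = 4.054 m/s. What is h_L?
Formula: h_L = f \frac{L}{D} \frac{V^2}{2g}
h_L = 0.045·(48.49/0.228)·4.054²/(2·9.81) = 8.017 m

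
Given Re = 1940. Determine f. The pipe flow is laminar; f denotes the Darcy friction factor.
Formula: f = \frac{64}{Re}
f = 64/1940 = 0.03299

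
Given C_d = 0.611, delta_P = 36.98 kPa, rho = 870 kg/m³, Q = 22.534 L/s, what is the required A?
Formula: Q = C_d A \sqrt{\frac{2 \Delta P}{\rho}}
Substituting knowns: 22.534 = 0.611·A·√(2·(36.98·1000)/870)·1000
Solving for A: A = (22.534/1000)/(0.611·√(2·(36.98·1000)/870)) = 0.004 m²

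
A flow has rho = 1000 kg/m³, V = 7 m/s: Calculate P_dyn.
Formula: P_{dyn} = \frac{1}{2} \rho V^2
P_dyn = 0.5·1000·7²/1000 = 24.5 kPa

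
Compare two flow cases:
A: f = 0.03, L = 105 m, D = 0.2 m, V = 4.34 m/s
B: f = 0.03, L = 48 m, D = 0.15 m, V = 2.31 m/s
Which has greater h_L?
h_L(A) = 15.12 m, h_L(B) = 2.611 m. Answer: A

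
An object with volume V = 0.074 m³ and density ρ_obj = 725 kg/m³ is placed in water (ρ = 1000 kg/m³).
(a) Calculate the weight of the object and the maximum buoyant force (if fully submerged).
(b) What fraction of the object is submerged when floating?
(a) W=rho_obj*g*V=725*9.81*0.074=526.3 N; F_B(max)=rho*g*V=1000*9.81*0.074=725.9 N
(b) Floating fraction=rho_obj/rho=725/1000=0.725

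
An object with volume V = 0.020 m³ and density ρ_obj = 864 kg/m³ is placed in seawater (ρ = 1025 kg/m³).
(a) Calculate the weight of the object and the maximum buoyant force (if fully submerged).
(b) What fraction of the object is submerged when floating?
(a) W=rho_obj*g*V=864*9.81*0.020=169.5 N; F_B(max)=rho*g*V=1025*9.81*0.020=201.1 N
(b) Floating fraction=rho_obj/rho=864/1025=0.843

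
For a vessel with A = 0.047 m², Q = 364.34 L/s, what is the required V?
Formula: Q = A V
Substituting knowns: 364.34 = 0.047·V·1000
Solving for V: V = (364.34/1000)/0.047 = 7.752 m/s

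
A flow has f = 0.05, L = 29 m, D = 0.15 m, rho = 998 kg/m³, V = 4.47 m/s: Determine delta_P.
Formula: \Delta P = f \frac{L}{D} \frac{\rho V^2}{2}
delta_P = 0.05·(29/0.15)·0.5·998·4.47²/1000 = 96.38 kPa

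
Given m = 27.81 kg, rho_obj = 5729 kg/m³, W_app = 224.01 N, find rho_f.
Formula: W_{app} = mg\left(1 - \frac{\rho_f}{\rho_{obj}}\right)
Substituting knowns: 224.01 = 27.81·9.81·(1 − rho_f/5729)
Solving for rho_f: rho_f = 5729·(1 − 224.01/(27.81·9.81)) = 1025 kg/m³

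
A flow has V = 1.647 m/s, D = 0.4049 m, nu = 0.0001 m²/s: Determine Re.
Formula: Re = \frac{V D}{\nu}
Re = 1.647·0.4049/0.0001 = 6669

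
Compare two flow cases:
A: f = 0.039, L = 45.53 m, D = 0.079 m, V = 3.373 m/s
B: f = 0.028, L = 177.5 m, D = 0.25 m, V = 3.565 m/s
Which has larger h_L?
h_L(A) = 13.03 m, h_L(B) = 12.88 m. Answer: A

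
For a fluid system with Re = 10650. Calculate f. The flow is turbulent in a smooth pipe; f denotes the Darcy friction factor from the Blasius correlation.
Formula: f = \frac{0.316}{Re^{0.25}}
f = 0.316/10650^0.25 = 0.03111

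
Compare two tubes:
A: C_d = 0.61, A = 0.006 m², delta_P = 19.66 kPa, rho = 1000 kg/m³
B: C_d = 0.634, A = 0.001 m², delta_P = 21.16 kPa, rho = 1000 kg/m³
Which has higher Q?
Q(A) = 22.95 L/s, Q(B) = 4.124 L/s. Answer: A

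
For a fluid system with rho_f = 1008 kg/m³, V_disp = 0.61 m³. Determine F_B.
Formula: F_B = \rho_f g V_{disp}
F_B = 1008·9.81·0.61 = 6032 N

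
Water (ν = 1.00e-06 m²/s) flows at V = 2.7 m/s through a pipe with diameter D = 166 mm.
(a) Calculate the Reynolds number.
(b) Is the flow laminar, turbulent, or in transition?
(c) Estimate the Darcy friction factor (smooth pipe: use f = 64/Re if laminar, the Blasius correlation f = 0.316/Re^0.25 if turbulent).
(a) Re = V·D/ν = 2.7·0.166/1.00e-06 = 448200
(b) Flow regime: turbulent (Re > 4000)
(c) Friction factor: f = 0.316/Re^0.25 = 0.316/448200^0.25 = 0.01221 (Blasius is strictly valid for Re ≲ 1e5; used here as the smooth-pipe estimate the problem specifies)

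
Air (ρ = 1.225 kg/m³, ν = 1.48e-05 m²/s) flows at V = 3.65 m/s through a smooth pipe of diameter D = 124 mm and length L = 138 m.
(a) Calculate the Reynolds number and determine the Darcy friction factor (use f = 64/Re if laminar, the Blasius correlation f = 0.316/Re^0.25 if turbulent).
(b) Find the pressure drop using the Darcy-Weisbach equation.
(a) Re = V·D/ν = 3.65·0.124/1.48e-05 = 30581 → turbulent (Re > 4000); f = 0.316/Re^0.25 = 0.316/30581^0.25 = 0.023896
(b) Darcy-Weisbach: ΔP = f·(L/D)·½ρV²/1000 = 0.023896·(138/0.124)·½·1.225·3.65²/1000 = 0.217 kPa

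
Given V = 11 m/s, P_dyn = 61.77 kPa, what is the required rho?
Formula: P_{dyn} = \frac{1}{2} \rho V^2
Substituting knowns: 61.77 = 0.5·rho·11²/1000
Solving for rho: rho = 2·(61.77·1000)/11² = 1021 kg/m³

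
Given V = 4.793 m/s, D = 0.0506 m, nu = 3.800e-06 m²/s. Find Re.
Formula: Re = \frac{V D}{\nu}
Re = 4.793·0.0506/3.800e-06 = 63823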